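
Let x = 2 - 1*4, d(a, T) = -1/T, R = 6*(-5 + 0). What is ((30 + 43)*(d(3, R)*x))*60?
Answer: -292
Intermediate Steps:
R = -30 (R = 6*(-5) = -30)
x = -2 (x = 2 - 4 = -2)
((30 + 43)*(d(3, R)*x))*60 = ((30 + 43)*(-1/(-30)*(-2)))*60 = (73*(-1*(-1/30)*(-2)))*60 = (73*((1/30)*(-2)))*60 = (73*(-1/15))*60 = -73/15*60 = -292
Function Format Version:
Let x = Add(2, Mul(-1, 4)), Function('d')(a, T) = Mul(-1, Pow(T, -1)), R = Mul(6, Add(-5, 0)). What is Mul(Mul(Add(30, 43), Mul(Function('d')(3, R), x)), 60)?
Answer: -292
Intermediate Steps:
R = -30 (R = Mul(6, -5) = -30)
x = -2 (x = Add(2, -4) = -2)
Mul(Mul(Add(30, 43), Mul(Function('d')(3, R), x)), 60) = Mul(Mul(Add(30, 43), Mul(Mul(-1, Pow(-30, -1)), -2)), 60) = Mul(Mul(73, Mul(Mul(-1, Rational(-1, 30)), -2)), 60) = Mul(Mul(73, Mul(Rational(1, 30), -2)), 60) = Mul(Mul(73, Rational(-1, 15)), 60) = Mul(Rational(-73, 15), 60) = -292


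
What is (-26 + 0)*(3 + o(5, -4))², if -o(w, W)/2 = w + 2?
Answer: -3146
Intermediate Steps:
o(w, W) = -4 - 2*w (o(w, W) = -2*(w + 2) = -2*(2 + w) = -4 - 2*w)
(-26 + 0)*(3 + o(5, -4))² = (-26 + 0)*(3 + (-4 - 2*5))² = -26*(3 + (-4 - 10))² = -26*(3 - 14)² = -26*(-11)² = -26*121 = -3146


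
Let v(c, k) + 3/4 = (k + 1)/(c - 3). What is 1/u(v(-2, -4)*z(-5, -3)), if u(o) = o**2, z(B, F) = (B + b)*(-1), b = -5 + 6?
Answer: 25/9 ≈ 2.7778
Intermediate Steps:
b = 1
v(c, k) = -3/4 + (1 + k)/(-3 + c) (v(c, k) = -3/4 + (k + 1)/(c - 3) = -3/4 + (1 + k)/(-3 + c))
z(B, F) = -1 - B (z(B, F) = (B + 1)*(-1) = (1 + B)*(-1) = -1 - B)
1/u(v(-2, -4)*z(-5, -3)) = 1/((((13 - 3*(-2) + 4*(-4))/(4*(-3 - 2)))*(-1 - 1*(-5)))**2) = 1/((((1/4)*(13 + 6 - 16)/(-5))*(-1 + 5))**2) = 1/((((1/4)*(-1/5)*3)*4)**2) = 1/((-3/20*4)**2) = 1/((-3/5)**2) = 1/(9/25) = 25/9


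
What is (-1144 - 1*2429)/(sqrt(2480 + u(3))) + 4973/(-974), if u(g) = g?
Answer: -4973/974 - 3573*sqrt(2483)/2483 ≈ -76.810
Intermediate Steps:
(-1144 - 1*2429)/(sqrt(2480 + u(3))) + 4973/(-974) = (-1144 - 1*2429)/(sqrt(2480 + 3)) + 4973/(-974) = (-1144 - 2429)/(sqrt(2483)) + 4973*(-1/974) = -3573*sqrt(2483)/2483 - 4973/974 = -4973/974 - 3573*sqrt(2483)/2483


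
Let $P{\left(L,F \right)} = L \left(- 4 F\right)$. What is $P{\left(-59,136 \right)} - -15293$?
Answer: $47389$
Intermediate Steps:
$P{\left(L,F \right)} = - 4 F L$
$P{\left(-59,136 \right)} - -15293 = \left(-4\right) 136 \left(-59\right) - -15293 = 32096 + 15293 = 47389$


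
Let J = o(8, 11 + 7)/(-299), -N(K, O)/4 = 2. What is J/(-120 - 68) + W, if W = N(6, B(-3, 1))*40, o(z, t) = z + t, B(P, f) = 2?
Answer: -691839/2162 ≈ -320.00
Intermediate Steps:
N(K, O) = -8 (N(K, O) = -4*2 = -8)
o(z, t) = t + z
W = -320 (W = -8*40 = -320)
J = -2/23 (J = ((11 + 7) + 8)/(-299) = (18 + 8)*(-1/299) = 26*(-1/299) = -2/23 ≈ -0.086957)
J/(-120 - 68) + W = -2/(23*(-120 - 68)) - 320 = -2/23/(-188) - 320 = -2/23*(-1/188) - 320 = 1/2162 - 320 = -691839/2162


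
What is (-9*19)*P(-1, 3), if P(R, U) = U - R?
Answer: -684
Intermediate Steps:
(-9*19)*P(-1, 3) = (-9*19)*(3 - 1*(-1)) = -171*(3 + 1) = -171*4 = -684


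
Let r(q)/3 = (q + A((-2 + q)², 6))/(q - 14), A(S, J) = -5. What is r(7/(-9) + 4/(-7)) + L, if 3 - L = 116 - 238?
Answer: 122075/967 ≈ 126.24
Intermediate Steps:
L = 125 (L = 3 - (116 - 238) = 3 - 1*(-122) = 3 + 122 = 125)
r(q) = 3*(-5 + q)/(-14 + q) (r(q) = 3*((q - 5)/(q - 14)) = 3*((-5 + q)/(-14 + q)) = 3*(-5 + q)/(-14 + q))
r(7/(-9) + 4/(-7)) + L = 3*(-5 + (7/(-9) + 4/(-7)))/(-14 + (7/(-9) + 4/(-7))) + 125 = 3*(-5 + (7*(-⅑) + 4*(-⅐)))/(-14 + (7*(-⅑) + 4*(-⅐))) + 125 = 3*(-5 + (-7/9 - 4/7))/(-14 + (-7/9 - 4/7)) + 125 = 3*(-5 - 85/63)/(-14 - 85/63) + 125 = 3*(-400/63)/(-967/63) + 125 = 3*(-63/967)*(-400/63) + 125 = 1200/967 + 125 = 122075/967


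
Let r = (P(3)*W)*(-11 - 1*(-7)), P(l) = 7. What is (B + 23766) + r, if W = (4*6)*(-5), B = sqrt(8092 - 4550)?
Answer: 27126 + sqrt(3542) ≈ 27186.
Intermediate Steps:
B = sqrt(3542) ≈ 59.515
W = -120 (W = 24*(-5) = -120)
r = 3360 (r = (7*(-120))*(-11 - 1*(-7)) = -840*(-11 + 7) = -840*(-4) = 3360)
(B + 23766) + r = (sqrt(3542) + 23766) + 3360 = (23766 + sqrt(3542)) + 3360 = 27126 + sqrt(3542)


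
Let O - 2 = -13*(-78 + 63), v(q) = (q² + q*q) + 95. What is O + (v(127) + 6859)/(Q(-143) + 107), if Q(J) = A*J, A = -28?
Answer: 849079/4111 ≈ 206.54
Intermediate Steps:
Q(J) = -28*J
v(q) = 95 + 2*q² (v(q) = (q² + q²) + 95 = 2*q² + 95 = 95 + 2*q²)
O = 197 (O = 2 - 13*(-78 + 63) = 2 - 13*(-15) = 2 + 195 = 197)
O + (v(127) + 6859)/(Q(-143) + 107) = 197 + ((95 + 2*127²) + 6859)/(-28*(-143) + 107) = 197 + ((95 + 2*16129) + 6859)/(4004 + 107) = 197 + ((95 + 32258) + 6859)/4111 = 197 + (32353 + 6859)*(1/4111) = 197 + 39212*(1/4111) = 197 + 39212/4111 = 849079/4111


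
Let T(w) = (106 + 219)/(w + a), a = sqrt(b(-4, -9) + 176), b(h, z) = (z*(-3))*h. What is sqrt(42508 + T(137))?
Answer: sqrt(5823921 + 85016*sqrt(17))/sqrt(137 + 2*sqrt(17)) ≈ 206.18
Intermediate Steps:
b(h, z) = -3*h*z (b(h, z) = (-3*z)*h = -3*h*z)
a = 2*sqrt(17) (a = sqrt(-3*(-4)*(-9) + 176) = sqrt(-108 + 176) = sqrt(68) = 2*sqrt(17) ≈ 8.2462)
T(w) = 325/(w + 2*sqrt(17)) (T(w) = (106 + 219)/(w + 2*sqrt(17)) = 325/(w + 2*sqrt(17)))
sqrt(42508 + T(137)) = sqrt(42508 + 325/(137 + 2*sqrt(17)))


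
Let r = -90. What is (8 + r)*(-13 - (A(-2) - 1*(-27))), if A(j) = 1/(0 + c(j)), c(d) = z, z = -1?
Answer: 3198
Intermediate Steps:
c(d) = -1
A(j) = -1 (A(j) = 1/(0 - 1) = 1/(-1) = -1)
(8 + r)*(-13 - (A(-2) - 1*(-27))) = (8 - 90)*(-13 - (-1 - 1*(-27))) = -82*(-13 - (-1 + 27)) = -82*(-13 - 1*26) = -82*(-13 - 26) = -82*(-39) = 3198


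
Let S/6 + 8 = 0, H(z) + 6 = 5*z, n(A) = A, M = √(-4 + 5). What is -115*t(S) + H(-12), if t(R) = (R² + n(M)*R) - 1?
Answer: -259391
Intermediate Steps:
M = 1 (M = √1 = 1)
H(z) = -6 + 5*z
S = -48 (S = -48 + 6*0 = -48 + 0 = -48)
t(R) = -1 + R + R² (t(R) = (R² + 1*R) - 1 = (R² + R) - 1 = (R + R²) - 1 = -1 + R + R²)
-115*t(S) + H(-12) = -115*(-1 - 48 + (-48)²) + (-6 + 5*(-12)) = -115*(-1 - 48 + 2304) + (-6 - 60) = -115*2255 - 66 = -259325 - 66 = -259391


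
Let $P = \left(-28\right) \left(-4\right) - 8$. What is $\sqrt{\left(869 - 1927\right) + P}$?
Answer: $3 i \sqrt{106} \approx 30.887 i$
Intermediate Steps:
$P = 104$ ($P = 112 - 8 = 104$)
$\sqrt{\left(869 - 1927\right) + P} = \sqrt{\left(869 - 1927\right) + 104} = \sqrt{-1058 + 104} = \sqrt{-954} = 3 i \sqrt{106}$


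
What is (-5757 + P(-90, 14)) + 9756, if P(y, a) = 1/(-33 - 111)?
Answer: 575855/144 ≈ 3999.0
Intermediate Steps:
P(y, a) = -1/144 (P(y, a) = 1/(-144) = -1/144)
(-5757 + P(-90, 14)) + 9756 = (-5757 - 1/144) + 9756 = -829009/144 + 9756 = 575855/144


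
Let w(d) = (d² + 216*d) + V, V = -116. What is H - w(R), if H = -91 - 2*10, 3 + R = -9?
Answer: 2453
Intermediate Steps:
R = -12 (R = -3 - 9 = -12)
w(d) = -116 + d² + 216*d (w(d) = (d² + 216*d) - 116 = -116 + d² + 216*d)
H = -111 (H = -91 - 20 = -111)
H - w(R) = -111 - (-116 + (-12)² + 216*(-12)) = -111 - (-116 + 144 - 2592) = -111 - 1*(-2564) = -111 + 2564 = 2453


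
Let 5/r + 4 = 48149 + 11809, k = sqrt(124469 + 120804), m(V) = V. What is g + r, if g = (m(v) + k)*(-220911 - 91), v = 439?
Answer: -5816729765607/59954 - 221002*sqrt(245273) ≈ -2.0647e+8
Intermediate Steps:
k = sqrt(245273) ≈ 495.25
g = -97019878 - 221002*sqrt(245273) (g = (439 + sqrt(245273))*(-220911 - 91) = (439 + sqrt(245273))*(-221002) = -97019878 - 221002*sqrt(245273) ≈ -2.0647e+8)
r = 5/59954 (r = 5/(-4 + (48149 + 11809)) = 5/(-4 + 59958) = 5/59954 ≈ 8.3397e-5)
g + r = (-97019878 - 221002*sqrt(245273)) + 5/59954 = -5816729765607/59954 - 221002*sqrt(245273)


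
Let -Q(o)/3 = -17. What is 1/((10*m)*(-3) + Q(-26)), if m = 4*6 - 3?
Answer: -1/579 ≈ -0.0017271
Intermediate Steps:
Q(o) = 51 (Q(o) = -3*(-17) = 51)
m = 21 (m = 24 - 3 = 21)
1/((10*m)*(-3) + Q(-26)) = 1/((10*21)*(-3) + 51) = 1/(210*(-3) + 51) = 1/(-630 + 51) = 1/(-579) = -1/579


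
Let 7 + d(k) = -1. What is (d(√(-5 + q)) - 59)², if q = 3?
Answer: 4489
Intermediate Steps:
d(k) = -8 (d(k) = -7 - 1 = -8)
(d(√(-5 + q)) - 59)² = (-8 - 59)² = (-67)² = 4489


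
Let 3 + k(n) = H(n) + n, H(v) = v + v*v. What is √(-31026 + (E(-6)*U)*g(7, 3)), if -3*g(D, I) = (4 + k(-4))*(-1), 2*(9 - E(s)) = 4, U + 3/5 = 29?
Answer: 2*I*√190185/5 ≈ 174.44*I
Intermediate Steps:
U = 142/5 (U = -⅗ + 29 = 142/5 ≈ 28.400)
H(v) = v + v²
E(s) = 7 (E(s) = 9 - ½*4 = 9 - 2 = 7)
k(n) = -3 + n + n*(1 + n) (k(n) = -3 + (n*(1 + n) + n) = -3 + (n + n*(1 + n)) = -3 + n + n*(1 + n))
g(D, I) = 3 (g(D, I) = -(4 + (-3 - 4 - 4*(1 - 4)))*(-1)/3 = -(4 + (-3 - 4 - 4*(-3)))*(-1)/3 = -(4 + (-3 - 4 + 12))*(-1)/3 = -(4 + 5)*(-1)/3 = -3*(-1) = -⅓*(-9) = 3)
√(-31026 + (E(-6)*U)*g(7, 3)) = √(-31026 + (7*(142/5))*3) = √(-31026 + (994/5)*3) = √(-31026 + 2982/5) = √(-152148/5) = 2*I*√190185/5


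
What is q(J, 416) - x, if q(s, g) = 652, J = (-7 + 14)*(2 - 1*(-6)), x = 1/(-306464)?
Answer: 199814529/306464 ≈ 652.00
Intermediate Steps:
x = -1/306464 ≈ -3.2630e-6
J = 56 (J = 7*(2 + 6) = 7*8 = 56)
q(J, 416) - x = 652 - 1*(-1/306464) = 652 + 1/306464 = 199814529/306464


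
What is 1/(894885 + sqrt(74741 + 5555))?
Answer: 894885/800819082929 - 2*sqrt(20074)/800819082929 ≈ 1.1171e-6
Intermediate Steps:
1/(894885 + sqrt(74741 + 5555)) = 1/(894885 + sqrt(80296)) = 1/(894885 + 2*sqrt(20074))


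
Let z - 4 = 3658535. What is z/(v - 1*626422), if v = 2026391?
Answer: 3658539/1399969 ≈ 2.6133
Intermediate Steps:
z = 3658539 (z = 4 + 3658535 = 3658539)
z/(v - 1*626422) = 3658539/(2026391 - 1*626422) = 3658539/(2026391 - 626422) = 3658539/1399969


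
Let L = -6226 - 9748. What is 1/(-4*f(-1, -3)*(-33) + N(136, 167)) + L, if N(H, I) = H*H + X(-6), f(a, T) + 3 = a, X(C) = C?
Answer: -286924987/17962 ≈ -15974.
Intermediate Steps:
f(a, T) = -3 + a
N(H, I) = -6 + H² (N(H, I) = H*H - 6 = H² - 6 = -6 + H²)
L = -15974
1/(-4*f(-1, -3)*(-33) + N(136, 167)) + L = 1/(-4*(-3 - 1)*(-33) + (-6 + 136²)) - 15974 = 1/(-4*(-4)*(-33) + (-6 + 18496)) - 15974 = 1/(16*(-33) + 18490) - 15974 = 1/(-528 + 18490) - 15974 = 1/17962 - 15974 = -286924987/17962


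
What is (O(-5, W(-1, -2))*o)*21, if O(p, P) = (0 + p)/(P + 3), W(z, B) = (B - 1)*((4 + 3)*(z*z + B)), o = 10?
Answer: -175/4 ≈ -43.750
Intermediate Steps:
W(z, B) = (-1 + B)*(7*B + 7*z**2) (W(z, B) = (-1 + B)*(7*(z**2 + B)) = (-1 + B)*(7*(B + z**2)) = (-1 + B)*(7*B + 7*z**2))
O(p, P) = p/(3 + P)
(O(-5, W(-1, -2))*o)*21 = (-5/(3 + (-7*(-2) - 7*(-1)**2 + 7*(-2)**2 + 7*(-2)*(-1)**2))*10)*21 = (-5/(3 + (14 - 7*1 + 7*4 + 7*(-2)*1))*10)*21 = (-5/(3 + (14 - 7 + 28 - 14))*10)*21 = (-5/(3 + 21)*10)*21 = (-5/24*10)*21 = (-5*1/24*10)*21 = -5/24*10*21 = -25/12*21 = -175/4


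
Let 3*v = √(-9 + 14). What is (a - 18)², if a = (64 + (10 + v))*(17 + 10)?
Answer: 3920805 + 35640*√5 ≈ 4.0005e+6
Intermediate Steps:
v = √5/3 (v = √(-9 + 14)/3 = √5/3 ≈ 0.74536)
a = 1998 + 9*√5 (a = (64 + (10 + √5/3))*(17 + 10) = (74 + √5/3)*27 = 1998 + 9*√5 ≈ 2018.1)
(a - 18)² = ((1998 + 9*√5) - 18)² = (1980 + 9*√5)²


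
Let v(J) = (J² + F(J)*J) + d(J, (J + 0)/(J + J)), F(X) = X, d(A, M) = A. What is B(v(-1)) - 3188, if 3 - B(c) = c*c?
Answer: -3186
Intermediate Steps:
v(J) = J + 2*J² (v(J) = (J² + J*J) + J = (J² + J²) + J = 2*J² + J = J + 2*J²)
B(c) = 3 - c² (B(c) = 3 - c*c = 3 - c²)
B(v(-1)) - 3188 = (3 - (-(1 + 2*(-1)))²) - 3188 = (3 - (-(1 - 2))²) - 3188 = (3 - (-1*(-1))²) - 3188 = (3 - 1*1²) - 3188 = (3 - 1*1) - 3188 = (3 - 1) - 3188 = 2 - 3188 = -3186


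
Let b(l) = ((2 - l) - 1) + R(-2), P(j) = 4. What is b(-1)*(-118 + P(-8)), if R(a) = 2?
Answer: -456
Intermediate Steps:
b(l) = 3 - l (b(l) = ((2 - l) - 1) + 2 = (1 - l) + 2 = 3 - l)
b(-1)*(-118 + P(-8)) = (3 - 1*(-1))*(-118 + 4) = (3 + 1)*(-114) = 4*(-114) = -456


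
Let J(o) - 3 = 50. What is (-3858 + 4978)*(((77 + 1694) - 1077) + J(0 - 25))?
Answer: 836640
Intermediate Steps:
J(o) = 53 (J(o) = 3 + 50 = 53)
(-3858 + 4978)*(((77 + 1694) - 1077) + J(0 - 25)) = (-3858 + 4978)*(((77 + 1694) - 1077) + 53) = 1120*((1771 - 1077) + 53) = 1120*(694 + 53) = 1120*747 = 836640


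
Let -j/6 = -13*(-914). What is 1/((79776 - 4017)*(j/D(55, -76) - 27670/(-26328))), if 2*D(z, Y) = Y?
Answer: 83372/11856455447677 ≈ 7.0318e-9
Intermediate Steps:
D(z, Y) = Y/2
j = -71292 (j = -(-78)*(-914) = -6*11882 = -71292)
1/((79776 - 4017)*(j/D(55, -76) - 27670/(-26328))) = 1/((79776 - 4017)*(-71292/((1/2)*(-76)) - 27670/(-26328))) = 1/(75759*(-71292/(-38) - 27670*(-1/26328))) = 1/(75759*(-71292*(-1/38) + 13835/13164)) = 1/(75759*(35646/19 + 13835/13164)) = 1/(75759*(469506809/250116)) = (1/75759)*(250116/469506809) = 83372/11856455447677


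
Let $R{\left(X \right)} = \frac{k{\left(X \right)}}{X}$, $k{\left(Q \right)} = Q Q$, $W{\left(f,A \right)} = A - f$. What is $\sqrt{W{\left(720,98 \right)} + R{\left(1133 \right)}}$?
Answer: $\sqrt{511} \approx 22.605$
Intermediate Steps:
$k{\left(Q \right)} = Q^{2}$
$R{\left(X \right)} = X$ ($R{\left(X \right)} = \frac{X^{2}}{X} = X$)
$\sqrt{W{\left(720,98 \right)} + R{\left(1133 \right)}} = \sqrt{\left(98 - 720\right) + 1133} = \sqrt{-622 + 1133} = \sqrt{511}$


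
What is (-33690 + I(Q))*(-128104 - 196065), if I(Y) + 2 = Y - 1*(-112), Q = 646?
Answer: 10676181846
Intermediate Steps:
I(Y) = 110 + Y (I(Y) = -2 + (Y - 1*(-112)) = -2 + (Y + 112) = -2 + (112 + Y) = 110 + Y)
(-33690 + I(Q))*(-128104 - 196065) = (-33690 + (110 + 646))*(-128104 - 196065) = (-33690 + 756)*(-324169) = -32934*(-324169) = 10676181846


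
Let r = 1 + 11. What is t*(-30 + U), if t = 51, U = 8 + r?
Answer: -510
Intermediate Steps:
r = 12
U = 20 (U = 8 + 12 = 20)
t*(-30 + U) = 51*(-30 + 20) = 51*(-10) = -510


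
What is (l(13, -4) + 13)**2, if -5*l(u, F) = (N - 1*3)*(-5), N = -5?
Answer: 25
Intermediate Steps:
l(u, F) = -8 (l(u, F) = -(-5 - 1*3)*(-5)/5 = -(-5 - 3)*(-5)/5 = -(-8)*(-5)/5 = -1/5*40 = -8)
(l(13, -4) + 13)**2 = (-8 + 13)**2 = 5**2 = 25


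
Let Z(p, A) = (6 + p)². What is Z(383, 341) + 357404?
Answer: 508725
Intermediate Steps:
Z(383, 341) + 357404 = (6 + 383)² + 357404 = 389² + 357404 = 151321 + 357404 = 508725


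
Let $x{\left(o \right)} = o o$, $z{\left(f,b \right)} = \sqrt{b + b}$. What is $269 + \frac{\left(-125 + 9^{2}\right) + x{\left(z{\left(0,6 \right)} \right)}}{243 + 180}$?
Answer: $\frac{113755}{423} \approx 268.92$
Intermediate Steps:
$z{\left(f,b \right)} = \sqrt{2} \sqrt{b}$ ($z{\left(f,b \right)} = \sqrt{2 b} = \sqrt{2} \sqrt{b}$)
$x{\left(o \right)} = o^{2}$
$269 + \frac{\left(-125 + 9^{2}\right) + x{\left(z{\left(0,6 \right)} \right)}}{243 + 180} = 269 + \frac{\left(-125 + 9^{2}\right) + \left(\sqrt{2} \sqrt{6}\right)^{2}}{243 + 180} = 269 + \frac{\left(-125 + 81\right) + \left(2 \sqrt{3}\right)^{2}}{423} = 269 + \left(-44 + 12\right) \frac{1}{423} = 269 - \frac{32}{423} = \frac{113755}{423}$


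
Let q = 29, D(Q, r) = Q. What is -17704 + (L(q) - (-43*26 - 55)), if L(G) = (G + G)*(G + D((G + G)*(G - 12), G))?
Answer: 42339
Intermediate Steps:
L(G) = 2*G*(G + 2*G*(-12 + G)) (L(G) = (G + G)*(G + (G + G)*(G - 12)) = (2*G)*(G + (2*G)*(-12 + G)) = (2*G)*(G + 2*G*(-12 + G)) = 2*G*(G + 2*G*(-12 + G)))
-17704 + (L(q) - (-43*26 - 55)) = -17704 + (29**2*(-46 + 4*29) - (-43*26 - 55)) = -17704 + (841*(-46 + 116) - (-1118 - 55)) = -17704 + (841*70 - 1*(-1173)) = -17704 + (58870 + 1173) = -17704 + 60043 = 42339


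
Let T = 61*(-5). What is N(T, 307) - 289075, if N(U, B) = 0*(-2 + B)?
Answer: -289075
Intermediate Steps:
T = -305
N(U, B) = 0
N(T, 307) - 289075 = 0 - 289075 = -289075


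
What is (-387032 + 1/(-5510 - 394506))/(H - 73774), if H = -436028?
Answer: 154818992513/203928956832 ≈ 0.75918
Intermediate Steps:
(-387032 + 1/(-5510 - 394506))/(H - 73774) = (-387032 + 1/(-5510 - 394506))/(-436028 - 73774) = (-387032 + 1/(-400016))/(-509802) = (-387032 - 1/400016)*(-1/509802) = -154818992513/400016*(-1/509802) = 154818992513/203928956832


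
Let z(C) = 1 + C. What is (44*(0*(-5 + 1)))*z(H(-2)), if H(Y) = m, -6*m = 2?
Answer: 0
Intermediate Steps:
m = -1/3 (m = -1/6*2 = -1/3 ≈ -0.33333)
H(Y) = -1/3
(44*(0*(-5 + 1)))*z(H(-2)) = (44*(0*(-5 + 1)))*(1 - 1/3) = (44*(0*(-4)))*(2/3) = (44*0)*(2/3) = 0*(2/3) = 0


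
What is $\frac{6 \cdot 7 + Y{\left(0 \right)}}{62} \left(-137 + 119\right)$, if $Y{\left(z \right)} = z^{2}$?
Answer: $- \frac{378}{31} \approx -12.194$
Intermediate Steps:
$\frac{6 \cdot 7 + Y{\left(0 \right)}}{62} \left(-137 + 119\right) = \frac{6 \cdot 7 + 0^{2}}{62} \left(-137 + 119\right) = \left(42 + 0\right) \frac{1}{62} \left(-18\right) = 42 \cdot \frac{1}{62} \left(-18\right) = \frac{21}{31} \left(-18\right) = - \frac{378}{31}$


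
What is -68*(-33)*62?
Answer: 139128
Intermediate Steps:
-68*(-33)*62 = 2244*62 = 139128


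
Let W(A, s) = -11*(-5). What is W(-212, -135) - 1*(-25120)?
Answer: 25175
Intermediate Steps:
W(A, s) = 55 (W(A, s) = -1*(-55) = 55)
W(-212, -135) - 1*(-25120) = 55 - 1*(-25120) = 55 + 25120 = 25175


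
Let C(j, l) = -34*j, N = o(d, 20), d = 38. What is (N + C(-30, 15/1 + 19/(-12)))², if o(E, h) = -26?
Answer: 988036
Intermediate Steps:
N = -26
(N + C(-30, 15/1 + 19/(-12)))² = (-26 - 34*(-30))² = (-26 + 1020)² = 994² = 988036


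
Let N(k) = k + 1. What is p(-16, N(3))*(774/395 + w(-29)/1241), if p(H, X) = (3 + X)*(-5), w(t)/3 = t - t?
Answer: -5418/79 ≈ -68.582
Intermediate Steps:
N(k) = 1 + k
w(t) = 0 (w(t) = 3*(t - t) = 3*0 = 0)
p(H, X) = -15 - 5*X
p(-16, N(3))*(774/395 + w(-29)/1241) = (-15 - 5*(1 + 3))*(774/395 + 0/1241) = (-15 - 5*4)*(774*(1/395) + 0*(1/1241)) = (-15 - 20)*(774/395 + 0) = -35*774/395 = -5418/79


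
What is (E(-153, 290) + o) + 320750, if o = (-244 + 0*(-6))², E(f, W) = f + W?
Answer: 380423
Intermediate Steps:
E(f, W) = W + f
o = 59536 (o = (-244 + 0)² = (-244)² = 59536)
(E(-153, 290) + o) + 320750 = ((290 - 153) + 59536) + 320750 = (137 + 59536) + 320750 = 59673 + 320750 = 380423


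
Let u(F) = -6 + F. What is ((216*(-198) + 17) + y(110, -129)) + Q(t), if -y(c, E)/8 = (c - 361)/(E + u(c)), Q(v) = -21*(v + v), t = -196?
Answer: -864983/25 ≈ -34599.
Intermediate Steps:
Q(v) = -42*v
y(c, E) = -8*(-361 + c)/(-6 + E + c) (y(c, E) = -8*(c - 361)/(E + (-6 + c)) = -8*(-361 + c)/(-6 + E + c))
((216*(-198) + 17) + y(110, -129)) + Q(t) = ((216*(-198) + 17) + 8*(361 - 1*110)/(-6 - 129 + 110)) - 42*(-196) = ((-42768 + 17) + 8*(361 - 110)/(-25)) + 8232 = (-42751 + 8*(-1/25)*251) + 8232 = (-42751 - 2008/25) + 8232 = -1070783/25 + 8232 = -864983/25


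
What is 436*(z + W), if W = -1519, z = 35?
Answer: -647024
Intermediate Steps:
436*(z + W) = 436*(35 - 1519) = 436*(-1484) = -647024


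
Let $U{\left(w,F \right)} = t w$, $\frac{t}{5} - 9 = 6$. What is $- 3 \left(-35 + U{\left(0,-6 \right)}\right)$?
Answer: $105$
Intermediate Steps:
$t = 75$ ($t = 45 + 5 \cdot 6 = 45 + 30 = 75$)
$U{\left(w,F \right)} = 75 w$
$- 3 \left(-35 + U{\left(0,-6 \right)}\right) = - 3 \left(-35 + 75 \cdot 0\right) = - 3 \left(-35 + 0\right) = \left(-3\right) \left(-35\right) = 105$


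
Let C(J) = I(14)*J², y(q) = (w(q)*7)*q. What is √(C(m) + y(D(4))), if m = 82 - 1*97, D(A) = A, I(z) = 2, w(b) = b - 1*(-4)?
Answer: √674 ≈ 25.962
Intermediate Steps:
w(b) = 4 + b (w(b) = b + 4 = 4 + b)
y(q) = q*(28 + 7*q) (y(q) = ((4 + q)*7)*q = (28 + 7*q)*q = q*(28 + 7*q))
m = -15 (m = 82 - 97 = -15)
C(J) = 2*J²
√(C(m) + y(D(4))) = √(2*(-15)² + 7*4*(4 + 4)) = √(2*225 + 7*4*8) = √(450 + 224) = √674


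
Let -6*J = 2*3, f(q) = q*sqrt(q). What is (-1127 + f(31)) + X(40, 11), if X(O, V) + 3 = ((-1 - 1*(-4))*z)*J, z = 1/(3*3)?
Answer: -3391/3 + 31*sqrt(31) ≈ -957.73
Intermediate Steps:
f(q) = q**(3/2)
z = 1/9 (z = (1/3)*(1/3) = 1/9 ≈ 0.11111)
J = -1 (J = -3/3 = -1/6*6 = -1)
X(O, V) = -10/3 (X(O, V) = -3 + ((-1 - 1*(-4))*(1/9))*(-1) = -3 + ((-1 + 4)*(1/9))*(-1) = -3 + (3*(1/9))*(-1) = -3 + (1/3)*(-1) = -3 - 1/3 = -10/3)
(-1127 + f(31)) + X(40, 11) = (-1127 + 31**(3/2)) - 10/3 = (-1127 + 31*sqrt(31)) - 10/3 = -3391/3 + 31*sqrt(31)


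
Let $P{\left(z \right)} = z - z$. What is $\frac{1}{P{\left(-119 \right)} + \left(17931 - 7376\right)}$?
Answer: $\frac{1}{10555} \approx 9.4742 \cdot 10^{-5}$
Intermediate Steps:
$P{\left(z \right)} = 0$
$\frac{1}{P{\left(-119 \right)} + \left(17931 - 7376\right)} = \frac{1}{0 + \left(17931 - 7376\right)} = \frac{1}{0 + 10555} = \frac{1}{10555}$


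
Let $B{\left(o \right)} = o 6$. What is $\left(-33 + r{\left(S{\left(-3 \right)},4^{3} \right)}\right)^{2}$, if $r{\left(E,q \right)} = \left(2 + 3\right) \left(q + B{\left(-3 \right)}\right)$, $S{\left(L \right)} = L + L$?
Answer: $38809$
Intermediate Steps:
$S{\left(L \right)} = 2 L$
$B{\left(o \right)} = 6 o$
$r{\left(E,q \right)} = -90 + 5 q$ ($r{\left(E,q \right)} = \left(2 + 3\right) \left(q + 6 \left(-3\right)\right) = 5 \left(q - 18\right) = 5 \left(-18 + q\right) = -90 + 5 q$)
$\left(-33 + r{\left(S{\left(-3 \right)},4^{3} \right)}\right)^{2} = \left(-33 - \left(90 - 5 \cdot 4^{3}\right)\right)^{2} = \left(-33 + \left(-90 + 5 \cdot 64\right)\right)^{2} = \left(-33 + \left(-90 + 320\right)\right)^{2} = \left(-33 + 230\right)^{2} = 197^{2} = 38809$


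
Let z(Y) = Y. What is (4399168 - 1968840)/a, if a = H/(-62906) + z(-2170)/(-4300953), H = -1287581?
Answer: 657539213371549104/5537961870713 ≈ 1.1873e+5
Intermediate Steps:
a = 5537961870713/270555749418 (a = -1287581/(-62906) - 2170/(-4300953) = -1287581*(-1/62906) - 2170*(-1/4300953) = 1287581/62906 + 2170/4300953 = 5537961870713/270555749418 ≈ 20.469)
(4399168 - 1968840)/a = (4399168 - 1968840)/(5537961870713/270555749418) = 2430328*(270555749418/5537961870713) = 657539213371549104/5537961870713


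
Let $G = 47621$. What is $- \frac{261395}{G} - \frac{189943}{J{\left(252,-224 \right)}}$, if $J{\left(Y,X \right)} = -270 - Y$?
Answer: $\frac{8908827413}{24858162} \approx 358.39$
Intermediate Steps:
$- \frac{261395}{G} - \frac{189943}{J{\left(252,-224 \right)}} = - \frac{261395}{47621} - \frac{189943}{-270 - 252} = \left(-261395\right) \frac{1}{47621} - \frac{189943}{-270 - 252} = - \frac{261395}{47621} - \frac{189943}{-522} = - \frac{261395}{47621} - - \frac{189943}{522} = - \frac{261395}{47621} + \frac{189943}{522} = \frac{8908827413}{24858162}$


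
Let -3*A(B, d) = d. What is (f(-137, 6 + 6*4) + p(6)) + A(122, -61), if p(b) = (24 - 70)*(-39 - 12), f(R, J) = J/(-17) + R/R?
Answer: 120644/51 ≈ 2365.6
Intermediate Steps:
f(R, J) = 1 - J/17 (f(R, J) = J*(-1/17) + 1 = -J/17 + 1 = 1 - J/17)
A(B, d) = -d/3
p(b) = 2346 (p(b) = -46*(-51) = 2346)
(f(-137, 6 + 6*4) + p(6)) + A(122, -61) = ((1 - (6 + 6*4)/17) + 2346) - ⅓*(-61) = ((1 - (6 + 24)/17) + 2346) + 61/3 = ((1 - 1/17*30) + 2346) + 61/3 = ((1 - 30/17) + 2346) + 61/3 = (-13/17 + 2346) + 61/3 = 39869/17 + 61/3 = 120644/51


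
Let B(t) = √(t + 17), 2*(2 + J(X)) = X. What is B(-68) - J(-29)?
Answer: 33/2 + I*√51 ≈ 16.5 + 7.1414*I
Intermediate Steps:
J(X) = -2 + X/2
B(t) = √(17 + t)
B(-68) - J(-29) = √(17 - 68) - (-2 + (½)*(-29)) = √(-51) - (-2 - 29/2) = I*√51 - 1*(-33/2) = I*√51 + 33/2 = 33/2 + I*√51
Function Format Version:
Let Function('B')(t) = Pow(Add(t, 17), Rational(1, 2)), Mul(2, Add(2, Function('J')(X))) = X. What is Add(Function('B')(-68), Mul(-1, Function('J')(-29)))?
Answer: Add(Rational(33, 2), Mul(I, Pow(51, Rational(1, 2)))) ≈ Add(16.500, Mul(7.1414, I))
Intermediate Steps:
Function('J')(X) = Add(-2, Mul(Rational(1, 2), X))
Function('B')(t) = Pow(Add(17, t), Rational(1, 2))
Add(Function('B')(-68), Mul(-1, Function('J')(-29))) = Add(Pow(Add(17, -68), Rational(1, 2)), Mul(-1, Add(-2, Mul(Rational(1, 2), -29)))) = Add(Pow(-51, Rational(1, 2)), Mul(-1, Add(-2, Rational(-29, 2)))) = Add(Mul(I, Pow(51, Rational(1, 2))), Mul(-1, Rational(-33, 2))) = Add(Mul(I, Pow(51, Rational(1, 2))), Rational(33, 2)) = Add(Rational(33, 2), Mul(I, Pow(51, Rational(1, 2))))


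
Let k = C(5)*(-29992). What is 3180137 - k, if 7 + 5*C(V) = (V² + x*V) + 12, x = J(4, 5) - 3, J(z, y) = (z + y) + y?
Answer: 3690001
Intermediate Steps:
J(z, y) = z + 2*y (J(z, y) = (y + z) + y = z + 2*y)
x = 11 (x = (4 + 2*5) - 3 = (4 + 10) - 3 = 14 - 3 = 11)
C(V) = 1 + V²/5 + 11*V/5 (C(V) = -7/5 + ((V² + 11*V) + 12)/5 = -7/5 + (12 + V² + 11*V)/5 = -7/5 + (12/5 + V²/5 + 11*V/5) = 1 + V²/5 + 11*V/5)
k = -509864 (k = (1 + (⅕)*5² + (11/5)*5)*(-29992) = (1 + (⅕)*25 + 11)*(-29992) = (1 + 5 + 11)*(-29992) = 17*(-29992) = -509864)
3180137 - k = 3180137 - 1*(-509864) = 3180137 + 509864 = 3690001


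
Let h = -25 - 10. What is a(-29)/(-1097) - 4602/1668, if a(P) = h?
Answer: -831669/304966 ≈ -2.7271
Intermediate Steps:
h = -35
a(P) = -35
a(-29)/(-1097) - 4602/1668 = -35/(-1097) - 4602/1668 = -35*(-1/1097) - 4602*1/1668 = 35/1097 - 767/278 = -831669/304966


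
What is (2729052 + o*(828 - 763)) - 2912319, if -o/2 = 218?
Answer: -211607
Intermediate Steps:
o = -436 (o = -2*218 = -436)
(2729052 + o*(828 - 763)) - 2912319 = (2729052 - 436*(828 - 763)) - 2912319 = (2729052 - 436*65) - 2912319 = (2729052 - 28340) - 2912319 = 2700712 - 2912319 = -211607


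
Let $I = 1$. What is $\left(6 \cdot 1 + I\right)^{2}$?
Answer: $49$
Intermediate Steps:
$\left(6 \cdot 1 + I\right)^{2} = \left(6 \cdot 1 + 1\right)^{2} = \left(6 + 1\right)^{2} = 7^{2} = 49$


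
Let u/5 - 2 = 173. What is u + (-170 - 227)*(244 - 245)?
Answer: 1272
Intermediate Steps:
u = 875 (u = 10 + 5*173 = 10 + 865 = 875)
u + (-170 - 227)*(244 - 245) = 875 + (-170 - 227)*(244 - 245) = 875 - 397*(-1) = 875 + 397 = 1272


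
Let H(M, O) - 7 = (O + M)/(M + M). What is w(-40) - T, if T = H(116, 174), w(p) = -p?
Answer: 127/4 ≈ 31.750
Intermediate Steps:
H(M, O) = 7 + (M + O)/(2*M) (H(M, O) = 7 + (O + M)/(M + M) = 7 + (M + O)/((2*M)) = 7 + (M + O)*(1/(2*M)) = 7 + (M + O)/(2*M))
T = 33/4 (T = (½)*(174 + 15*116)/116 = (½)*(1/116)*(174 + 1740) = (½)*(1/116)*1914 = 33/4 ≈ 8.2500)
w(-40) - T = -1*(-40) - 1*33/4 = 40 - 33/4 = 127/4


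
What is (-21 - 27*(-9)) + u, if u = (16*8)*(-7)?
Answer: -674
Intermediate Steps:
u = -896 (u = 128*(-7) = -896)
(-21 - 27*(-9)) + u = (-21 - 27*(-9)) - 896 = (-21 + 243) - 896 = 222 - 896 = -674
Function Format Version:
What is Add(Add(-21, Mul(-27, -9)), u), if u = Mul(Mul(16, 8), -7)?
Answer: -674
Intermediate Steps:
u = -896 (u = Mul(128, -7) = -896)
Add(Add(-21, Mul(-27, -9)), u) = Add(Add(-21, Mul(-27, -9)), -896) = Add(Add(-21, 243), -896) = Add(222, -896) = -674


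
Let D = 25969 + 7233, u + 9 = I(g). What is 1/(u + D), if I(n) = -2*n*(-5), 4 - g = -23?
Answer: 1/33463 ≈ 2.9884e-5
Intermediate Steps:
g = 27 (g = 4 - 1*(-23) = 4 + 23 = 27)
I(n) = 10*n
u = 261 (u = -9 + 10*27 = -9 + 270 = 261)
D = 33202
1/(u + D) = 1/(261 + 33202) = 1/33463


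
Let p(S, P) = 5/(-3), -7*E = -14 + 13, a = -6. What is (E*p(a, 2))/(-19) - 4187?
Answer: -1670608/399 ≈ -4187.0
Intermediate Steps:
E = 1/7 (E = -(-14 + 13)/7 = -1/7*(-1) = 1/7 ≈ 0.14286)
p(S, P) = -5/3 (p(S, P) = 5*(-1/3) = -5/3)
(E*p(a, 2))/(-19) - 4187 = ((1/7)*(-5/3))/(-19) - 4187 = -5/21*(-1/19) - 4187 = 5/399 - 4187 = -1670608/399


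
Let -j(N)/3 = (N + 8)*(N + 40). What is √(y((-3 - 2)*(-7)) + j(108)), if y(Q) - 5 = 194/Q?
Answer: I*√63079485/35 ≈ 226.92*I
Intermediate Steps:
j(N) = -3*(8 + N)*(40 + N) (j(N) = -3*(N + 8)*(N + 40) = -3*(8 + N)*(40 + N))
y(Q) = 5 + 194/Q
√(y((-3 - 2)*(-7)) + j(108)) = √((5 + 194/(((-3 - 2)*(-7)))) + (-960 - 144*108 - 3*108²)) = √((5 + 194/((-5*(-7)))) + (-960 - 15552 - 3*11664)) = √((5 + 194/35) + (-960 - 15552 - 34992)) = √((5 + 194*(1/35)) - 51504) = √((5 + 194/35) - 51504) = √(369/35 - 51504) = √(-1802271/35) = I*√63079485/35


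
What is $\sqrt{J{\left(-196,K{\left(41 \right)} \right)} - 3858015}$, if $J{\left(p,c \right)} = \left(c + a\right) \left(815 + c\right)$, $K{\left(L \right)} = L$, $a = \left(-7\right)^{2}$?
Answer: $5 i \sqrt{151239} \approx 1944.5 i$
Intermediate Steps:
$a = 49$
$J{\left(p,c \right)} = \left(49 + c\right) \left(815 + c\right)$ ($J{\left(p,c \right)} = \left(c + 49\right) \left(815 + c\right) = \left(49 + c\right) \left(815 + c\right)$)
$\sqrt{J{\left(-196,K{\left(41 \right)} \right)} - 3858015} = \sqrt{\left(39935 + 41^{2} + 864 \cdot 41\right) - 3858015} = \sqrt{\left(39935 + 1681 + 35424\right) - 3858015} = \sqrt{77040 - 3858015} = \sqrt{-3780975} = 5 i \sqrt{151239}$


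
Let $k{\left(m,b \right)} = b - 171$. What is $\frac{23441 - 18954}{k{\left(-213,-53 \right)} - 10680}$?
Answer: $- \frac{4487}{10904} \approx -0.4115$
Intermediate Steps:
$k{\left(m,b \right)} = -171 + b$
$\frac{23441 - 18954}{k{\left(-213,-53 \right)} - 10680} = \frac{23441 - 18954}{\left(-171 - 53\right) - 10680} = \frac{4487}{-224 - 10680} = \frac{4487}{-10904} = 4487 \left(- \frac{1}{10904}\right) = - \frac{4487}{10904}$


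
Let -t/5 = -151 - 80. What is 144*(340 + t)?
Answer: 215280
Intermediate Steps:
t = 1155 (t = -5*(-151 - 80) = -5*(-231) = 1155)
144*(340 + t) = 144*(340 + 1155) = 144*1495 = 215280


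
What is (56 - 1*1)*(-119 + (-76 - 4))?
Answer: -10945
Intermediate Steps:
(56 - 1*1)*(-119 + (-76 - 4)) = (56 - 1)*(-119 - 80) = 55*(-199) = -10945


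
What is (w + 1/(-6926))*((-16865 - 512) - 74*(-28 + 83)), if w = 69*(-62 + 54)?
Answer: 81995162391/6926 ≈ 1.1839e+7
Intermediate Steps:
w = -552 (w = 69*(-8) = -552)
(w + 1/(-6926))*((-16865 - 512) - 74*(-28 + 83)) = (-552 + 1/(-6926))*((-16865 - 512) - 74*(-28 + 83)) = (-552 - 1/6926)*(-17377 - 74*55) = -3823153*(-17377 - 4070)/6926 = -3823153/6926*(-21447) = 81995162391/6926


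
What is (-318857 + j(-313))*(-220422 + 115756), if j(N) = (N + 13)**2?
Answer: 23953546762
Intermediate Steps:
j(N) = (13 + N)**2
(-318857 + j(-313))*(-220422 + 115756) = (-318857 + (13 - 313)**2)*(-220422 + 115756) = (-318857 + (-300)**2)*(-104666) = (-318857 + 90000)*(-104666) = -228857*(-104666) = 23953546762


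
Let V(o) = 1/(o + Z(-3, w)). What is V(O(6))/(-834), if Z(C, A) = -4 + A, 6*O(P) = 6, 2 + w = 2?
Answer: 1/2502 ≈ 0.00039968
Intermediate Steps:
w = 0 (w = -2 + 2 = 0)
O(P) = 1 (O(P) = (⅙)*6 = 1)
V(o) = 1/(-4 + o) (V(o) = 1/(o + (-4 + 0)) = 1/(o - 4) = 1/(-4 + o))
V(O(6))/(-834) = 1/((-4 + 1)*(-834)) = -1/834/(-3) = -⅓*(-1/834) = 1/2502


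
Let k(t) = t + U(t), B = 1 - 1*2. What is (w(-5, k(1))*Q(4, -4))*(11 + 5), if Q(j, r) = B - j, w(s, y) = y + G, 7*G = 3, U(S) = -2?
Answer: 320/7 ≈ 45.714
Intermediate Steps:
B = -1 (B = 1 - 2 = -1)
G = 3/7 (G = (1/7)*3 = 3/7 ≈ 0.42857)
k(t) = -2 + t (k(t) = t - 2 = -2 + t)
w(s, y) = 3/7 + y (w(s, y) = y + 3/7 = 3/7 + y)
Q(j, r) = -1 - j
(w(-5, k(1))*Q(4, -4))*(11 + 5) = ((3/7 + (-2 + 1))*(-1 - 1*4))*(11 + 5) = ((3/7 - 1)*(-1 - 4))*16 = -4/7*(-5)*16 = (20/7)*16 = 320/7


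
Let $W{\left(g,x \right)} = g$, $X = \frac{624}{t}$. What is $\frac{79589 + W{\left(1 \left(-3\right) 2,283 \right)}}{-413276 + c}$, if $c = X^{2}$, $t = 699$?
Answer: $- \frac{4320481487}{22436297500} \approx -0.19257$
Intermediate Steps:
$X = \frac{208}{233}$ ($X = \frac{624}{699} = 624 \cdot \frac{1}{699} = \frac{208}{233} \approx 0.8927$)
$c = \frac{43264}{54289}$ ($c = \left(\frac{208}{233}\right)^{2} = \frac{43264}{54289} \approx 0.79692$)
$\frac{79589 + W{\left(1 \left(-3\right) 2,283 \right)}}{-413276 + c} = \frac{79589 + 1 \left(-3\right) 2}{-413276 + \frac{43264}{54289}} = \frac{79589 - 6}{- \frac{22436297500}{54289}} = \left(79589 - 6\right) \left(- \frac{54289}{22436297500}\right) = 79583 \left(- \frac{54289}{22436297500}\right) = - \frac{4320481487}{22436297500}$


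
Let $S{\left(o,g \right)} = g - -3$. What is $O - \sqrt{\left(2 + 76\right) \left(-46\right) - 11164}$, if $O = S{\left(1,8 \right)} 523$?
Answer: $5753 - 4 i \sqrt{922} \approx 5753.0 - 121.46 i$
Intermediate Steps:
$S{\left(o,g \right)} = 3 + g$ ($S{\left(o,g \right)} = g + 3 = 3 + g$)
$O = 5753$ ($O = \left(3 + 8\right) 523 = 11 \cdot 523 = 5753$)
$O - \sqrt{\left(2 + 76\right) \left(-46\right) - 11164} = 5753 - \sqrt{\left(2 + 76\right) \left(-46\right) - 11164} = 5753 - \sqrt{78 \left(-46\right) - 11164} = 5753 - \sqrt{-3588 - 11164} = 5753 - \sqrt{-14752} = 5753 - 4 i \sqrt{922}$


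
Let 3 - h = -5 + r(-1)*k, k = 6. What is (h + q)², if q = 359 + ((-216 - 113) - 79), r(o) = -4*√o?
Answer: 1105 - 1968*I ≈ 1105.0 - 1968.0*I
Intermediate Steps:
h = 8 + 24*I (h = 3 - (-5 - 4*I*6) = 3 - (-5 - 24*I) = 3 + (5 + 24*I) = 8 + 24*I ≈ 8.0 + 24.0*I)
q = -49 (q = 359 + (-329 - 79) = 359 - 408 = -49)
(h + q)² = ((8 + 24*I) - 49)² = (-41 + 24*I)²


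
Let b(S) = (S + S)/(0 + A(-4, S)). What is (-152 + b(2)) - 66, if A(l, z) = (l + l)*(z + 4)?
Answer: -2617/12 ≈ -218.08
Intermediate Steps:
A(l, z) = 2*l*(4 + z) (A(l, z) = (2*l)*(4 + z) = 2*l*(4 + z))
b(S) = 2*S/(-32 - 8*S) (b(S) = (S + S)/(0 + 2*(-4)*(4 + S)) = (2*S)/(0 + (-32 - 8*S)) = (2*S)/(-32 - 8*S) = 2*S/(-32 - 8*S))
(-152 + b(2)) - 66 = (-152 - 1*2/(16 + 4*2)) - 66 = (-152 - 1*2/(16 + 8)) - 66 = (-152 - 1*2/24) - 66 = (-152 - 1*2*1/24) - 66 = (-152 - 1/12) - 66 = -1825/12 - 66 = -2617/12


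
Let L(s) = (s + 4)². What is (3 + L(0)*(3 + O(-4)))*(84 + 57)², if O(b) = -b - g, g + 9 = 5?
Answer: 3558699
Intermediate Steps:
g = -4 (g = -9 + 5 = -4)
O(b) = 4 - b (O(b) = -b - 1*(-4) = -b + 4 = 4 - b)
L(s) = (4 + s)²
(3 + L(0)*(3 + O(-4)))*(84 + 57)² = (3 + (4 + 0)²*(3 + (4 - 1*(-4))))*(84 + 57)² = (3 + 4²*(3 + (4 + 4)))*141² = (3 + 16*(3 + 8))*19881 = (3 + 16*11)*19881 = (3 + 176)*19881 = 179*19881 = 3558699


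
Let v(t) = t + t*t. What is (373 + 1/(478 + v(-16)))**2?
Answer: 71724874225/515524 ≈ 1.3913e+5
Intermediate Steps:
v(t) = t + t**2
(373 + 1/(478 + v(-16)))**2 = (373 + 1/(478 - 16*(1 - 16)))**2 = (373 + 1/(478 - 16*(-15)))**2 = (373 + 1/(478 + 240))**2 = (373 + 1/718)**2 = (267815/718)**2 = 71724874225/515524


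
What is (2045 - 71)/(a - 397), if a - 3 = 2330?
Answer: 987/968 ≈ 1.0196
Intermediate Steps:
a = 2333 (a = 3 + 2330 = 2333)
(2045 - 71)/(a - 397) = (2045 - 71)/(2333 - 397) = 1974/1936 = 1974*(1/1936) = 987/968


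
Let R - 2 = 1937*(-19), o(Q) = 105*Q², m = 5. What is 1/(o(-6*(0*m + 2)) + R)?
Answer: -1/21681 ≈ -4.6123e-5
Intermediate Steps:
R = -36801 (R = 2 + 1937*(-19) = 2 - 36803 = -36801)
1/(o(-6*(0*m + 2)) + R) = 1/(105*(-6*(0*5 + 2))² - 36801) = 1/(105*(-6*(0 + 2))² - 36801) = 1/(105*(-6*2)² - 36801) = 1/(105*(-12)² - 36801) = 1/(105*144 - 36801) = 1/(15120 - 36801) = 1/(-21681) = -1/21681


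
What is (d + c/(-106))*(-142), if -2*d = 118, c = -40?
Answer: 441194/53 ≈ 8324.4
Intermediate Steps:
d = -59 (d = -1/2*118 = -59)
(d + c/(-106))*(-142) = (-59 - 40/(-106))*(-142) = (-59 - 40*(-1/106))*(-142) = (-59 + 20/53)*(-142) = -3107/53*(-142) = 441194/53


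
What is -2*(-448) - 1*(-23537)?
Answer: 24433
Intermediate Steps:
-2*(-448) - 1*(-23537) = 896 + 23537 = 24433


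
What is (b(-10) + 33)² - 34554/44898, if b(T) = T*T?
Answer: 132361028/7483 ≈ 17688.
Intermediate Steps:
b(T) = T²
(b(-10) + 33)² - 34554/44898 = ((-10)² + 33)² - 34554/44898 = (100 + 33)² - 34554*1/44898 = 133² - 5759/7483 = 17689 - 5759/7483 = 132361028/7483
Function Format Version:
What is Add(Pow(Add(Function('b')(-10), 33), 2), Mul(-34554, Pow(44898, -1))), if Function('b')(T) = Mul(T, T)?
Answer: Rational(132361028, 7483) ≈ 17688.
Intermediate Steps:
Function('b')(T) = Pow(T, 2)
Add(Pow(Add(Function('b')(-10), 33), 2), Mul(-34554, Pow(44898, -1))) = Add(Pow(Add(Pow(-10, 2), 33), 2), Mul(-34554, Pow(44898, -1))) = Add(Pow(Add(100, 33), 2), Mul(-34554, Rational(1, 44898))) = Add(Pow(133, 2), Rational(-5759, 7483)) = Add(17689, Rational(-5759, 7483)) = Rational(132361028, 7483)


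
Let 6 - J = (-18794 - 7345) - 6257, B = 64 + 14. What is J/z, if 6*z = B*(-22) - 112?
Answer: -48603/457 ≈ -106.35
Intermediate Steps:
B = 78
J = 32402 (J = 6 - ((-18794 - 7345) - 6257) = 6 - (-26139 - 6257) = 6 - 1*(-32396) = 6 + 32396 = 32402)
z = -914/3 (z = (78*(-22) - 112)/6 = (-1716 - 112)/6 = (⅙)*(-1828) = -914/3 ≈ -304.67)
J/z = 32402/(-914/3) = 32402*(-3/914) = -48603/457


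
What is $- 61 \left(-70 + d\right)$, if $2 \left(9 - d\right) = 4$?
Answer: $3843$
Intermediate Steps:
$d = 7$ ($d = 9 - 2 = 7$)
$- 61 \left(-70 + d\right) = - 61 \left(-70 + 7\right) = \left(-61\right) \left(-63\right) = 3843$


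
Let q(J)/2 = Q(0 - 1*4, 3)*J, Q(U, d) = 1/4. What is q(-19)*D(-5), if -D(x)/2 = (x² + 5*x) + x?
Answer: -95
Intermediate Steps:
Q(U, d) = ¼
D(x) = -12*x - 2*x² (D(x) = -2*((x² + 5*x) + x) = -2*(x² + 6*x) = -12*x - 2*x²)
q(J) = J/2 (q(J) = 2*(J/4) = J/2)
q(-19)*D(-5) = ((½)*(-19))*(-2*(-5)*(6 - 5)) = -(-19)*(-5) = -19/2*10 = -95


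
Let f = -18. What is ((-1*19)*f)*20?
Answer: 6840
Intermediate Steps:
((-1*19)*f)*20 = (-1*19*(-18))*20 = -19*(-18)*20 = 342*20 = 6840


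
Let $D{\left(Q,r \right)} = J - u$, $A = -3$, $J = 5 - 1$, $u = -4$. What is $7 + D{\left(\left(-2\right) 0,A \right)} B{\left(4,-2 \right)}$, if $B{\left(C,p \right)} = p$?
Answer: $-9$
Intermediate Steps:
$J = 4$ ($J = 5 - 1 = 4$)
$D{\left(Q,r \right)} = 8$ ($D{\left(Q,r \right)} = 4 - -4 = 4 + 4 = 8$)
$7 + D{\left(\left(-2\right) 0,A \right)} B{\left(4,-2 \right)} = 7 + 8 \left(-2\right) = 7 - 16 = -9$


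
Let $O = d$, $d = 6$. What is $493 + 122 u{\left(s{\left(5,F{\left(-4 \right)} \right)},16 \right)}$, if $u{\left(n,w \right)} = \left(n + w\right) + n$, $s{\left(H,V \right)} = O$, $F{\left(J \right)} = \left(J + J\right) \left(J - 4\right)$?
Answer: $3909$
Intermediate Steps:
$F{\left(J \right)} = 2 J \left(-4 + J\right)$
$O = 6$
$s{\left(H,V \right)} = 6$
$u{\left(n,w \right)} = w + 2 n$
$493 + 122 u{\left(s{\left(5,F{\left(-4 \right)} \right)},16 \right)} = 493 + 122 \left(16 + 2 \cdot 6\right) = 493 + 122 \left(16 + 12\right) = 493 + 122 \cdot 28 = 493 + 3416 = 3909$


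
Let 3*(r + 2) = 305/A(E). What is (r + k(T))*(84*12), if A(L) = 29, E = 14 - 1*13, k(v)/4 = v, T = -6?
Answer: -657552/29 ≈ -22674.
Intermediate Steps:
k(v) = 4*v
E = 1 (E = 14 - 13 = 1)
r = 131/87 (r = -2 + (305/29)/3 = -2 + (305*(1/29))/3 = -2 + (⅓)*(305/29) = -2 + 305/87 = 131/87 ≈ 1.5057)
(r + k(T))*(84*12) = (131/87 + 4*(-6))*(84*12) = (131/87 - 24)*1008 = -1957/87*1008 = -657552/29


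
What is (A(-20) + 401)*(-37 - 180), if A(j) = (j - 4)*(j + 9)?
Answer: -144305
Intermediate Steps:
A(j) = (-4 + j)*(9 + j)
(A(-20) + 401)*(-37 - 180) = ((-36 + (-20)**2 + 5*(-20)) + 401)*(-37 - 180) = ((-36 + 400 - 100) + 401)*(-217) = (264 + 401)*(-217) = 665*(-217) = -144305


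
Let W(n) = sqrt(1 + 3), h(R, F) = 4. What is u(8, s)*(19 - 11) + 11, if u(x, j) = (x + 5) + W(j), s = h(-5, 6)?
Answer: 131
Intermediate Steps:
s = 4
W(n) = 2 (W(n) = sqrt(4) = 2)
u(x, j) = 7 + x (u(x, j) = (x + 5) + 2 = (5 + x) + 2 = 7 + x)
u(8, s)*(19 - 11) + 11 = (7 + 8)*(19 - 11) + 11 = 15*8 + 11 = 120 + 11 = 131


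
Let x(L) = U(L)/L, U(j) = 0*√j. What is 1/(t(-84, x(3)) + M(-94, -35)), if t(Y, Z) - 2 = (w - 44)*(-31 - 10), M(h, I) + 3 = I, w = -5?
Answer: 1/1973 ≈ 0.00050684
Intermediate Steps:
M(h, I) = -3 + I
U(j) = 0
x(L) = 0 (x(L) = 0/L = 0)
t(Y, Z) = 2011 (t(Y, Z) = 2 + (-5 - 44)*(-31 - 10) = 2 - 49*(-41) = 2 + 2009 = 2011)
1/(t(-84, x(3)) + M(-94, -35)) = 1/(2011 + (-3 - 35)) = 1/(2011 - 38) = 1/1973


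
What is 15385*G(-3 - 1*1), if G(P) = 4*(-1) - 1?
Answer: -76925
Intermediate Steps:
G(P) = -5 (G(P) = -4 - 1 = -5)
15385*G(-3 - 1*1) = 15385*(-5) = -76925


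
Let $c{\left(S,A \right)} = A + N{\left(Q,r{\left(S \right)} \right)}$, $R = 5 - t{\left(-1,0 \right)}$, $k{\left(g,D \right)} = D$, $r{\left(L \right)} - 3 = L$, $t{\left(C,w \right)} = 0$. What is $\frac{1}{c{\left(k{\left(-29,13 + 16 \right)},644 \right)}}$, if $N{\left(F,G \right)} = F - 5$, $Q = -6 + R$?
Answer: $\frac{1}{638} \approx 0.0015674$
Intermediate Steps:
$r{\left(L \right)} = 3 + L$
$R = 5$ ($R = 5 - 0 = 5 + 0 = 5$)
$Q = -1$ ($Q = -6 + 5 = -1$)
$N{\left(F,G \right)} = -5 + F$
$c{\left(S,A \right)} = -6 + A$ ($c{\left(S,A \right)} = A - 6 = -6 + A$)
$\frac{1}{c{\left(k{\left(-29,13 + 16 \right)},644 \right)}} = \frac{1}{-6 + 644} = \frac{1}{638}$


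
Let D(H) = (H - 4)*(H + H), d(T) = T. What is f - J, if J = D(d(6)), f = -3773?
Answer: -3797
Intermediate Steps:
D(H) = 2*H*(-4 + H) (D(H) = (-4 + H)*(2*H) = 2*H*(-4 + H))
J = 24 (J = 2*6*(-4 + 6) = 2*6*2 = 24)
f - J = -3773 - 1*24 = -3773 - 24 = -3797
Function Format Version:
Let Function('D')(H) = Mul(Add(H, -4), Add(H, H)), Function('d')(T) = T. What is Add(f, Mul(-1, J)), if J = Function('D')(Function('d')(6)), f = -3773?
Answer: -3797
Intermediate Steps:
Function('D')(H) = Mul(2, H, Add(-4, H)) (Function('D')(H) = Mul(Add(-4, H), Mul(2, H)) = Mul(2, H, Add(-4, H)))
J = 24 (J = Mul(2, 6, Add(-4, 6)) = Mul(2, 6, 2) = 24)
Add(f, Mul(-1, J)) = Add(-3773, Mul(-1, 24)) = Add(-3773, -24) = -3797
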